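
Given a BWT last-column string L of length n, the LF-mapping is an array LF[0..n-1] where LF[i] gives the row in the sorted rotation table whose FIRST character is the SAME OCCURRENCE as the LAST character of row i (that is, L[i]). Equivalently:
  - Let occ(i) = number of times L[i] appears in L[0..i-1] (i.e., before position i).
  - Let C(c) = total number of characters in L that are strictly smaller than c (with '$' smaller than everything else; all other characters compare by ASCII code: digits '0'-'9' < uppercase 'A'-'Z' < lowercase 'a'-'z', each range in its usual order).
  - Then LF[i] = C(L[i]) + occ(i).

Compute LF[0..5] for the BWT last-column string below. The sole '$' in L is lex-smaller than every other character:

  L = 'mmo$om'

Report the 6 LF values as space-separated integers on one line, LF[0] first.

Answer: 1 2 4 0 5 3

Derivation:
Char counts: '$':1, 'm':3, 'o':2
C (first-col start): C('$')=0, C('m')=1, C('o')=4
L[0]='m': occ=0, LF[0]=C('m')+0=1+0=1
L[1]='m': occ=1, LF[1]=C('m')+1=1+1=2
L[2]='o': occ=0, LF[2]=C('o')+0=4+0=4
L[3]='$': occ=0, LF[3]=C('$')+0=0+0=0
L[4]='o': occ=1, LF[4]=C('o')+1=4+1=5
L[5]='m': occ=2, LF[5]=C('m')+2=1+2=3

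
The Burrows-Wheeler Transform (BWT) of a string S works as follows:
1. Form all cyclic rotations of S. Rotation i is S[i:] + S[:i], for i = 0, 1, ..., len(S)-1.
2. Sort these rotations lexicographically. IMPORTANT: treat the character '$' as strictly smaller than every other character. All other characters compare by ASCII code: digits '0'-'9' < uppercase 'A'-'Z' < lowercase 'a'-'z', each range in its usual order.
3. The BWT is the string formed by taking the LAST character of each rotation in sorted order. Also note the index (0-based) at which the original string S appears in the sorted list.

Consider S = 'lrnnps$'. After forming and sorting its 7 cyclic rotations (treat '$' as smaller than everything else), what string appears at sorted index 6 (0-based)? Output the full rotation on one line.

All 7 rotations (rotation i = S[i:]+S[:i]):
  rot[0] = lrnnps$
  rot[1] = rnnps$l
  rot[2] = nnps$lr
  rot[3] = nps$lrn
  rot[4] = ps$lrnn
  rot[5] = s$lrnnp
  rot[6] = $lrnnps
Sorted (with $ < everything):
  sorted[0] = $lrnnps
  sorted[1] = lrnnps$
  sorted[2] = nnps$lr
  sorted[3] = nps$lrn
  sorted[4] = ps$lrnn
  sorted[5] = rnnps$l
  sorted[6] = s$lrnnp
sorted[6] = s$lrnnp

Answer: s$lrnnp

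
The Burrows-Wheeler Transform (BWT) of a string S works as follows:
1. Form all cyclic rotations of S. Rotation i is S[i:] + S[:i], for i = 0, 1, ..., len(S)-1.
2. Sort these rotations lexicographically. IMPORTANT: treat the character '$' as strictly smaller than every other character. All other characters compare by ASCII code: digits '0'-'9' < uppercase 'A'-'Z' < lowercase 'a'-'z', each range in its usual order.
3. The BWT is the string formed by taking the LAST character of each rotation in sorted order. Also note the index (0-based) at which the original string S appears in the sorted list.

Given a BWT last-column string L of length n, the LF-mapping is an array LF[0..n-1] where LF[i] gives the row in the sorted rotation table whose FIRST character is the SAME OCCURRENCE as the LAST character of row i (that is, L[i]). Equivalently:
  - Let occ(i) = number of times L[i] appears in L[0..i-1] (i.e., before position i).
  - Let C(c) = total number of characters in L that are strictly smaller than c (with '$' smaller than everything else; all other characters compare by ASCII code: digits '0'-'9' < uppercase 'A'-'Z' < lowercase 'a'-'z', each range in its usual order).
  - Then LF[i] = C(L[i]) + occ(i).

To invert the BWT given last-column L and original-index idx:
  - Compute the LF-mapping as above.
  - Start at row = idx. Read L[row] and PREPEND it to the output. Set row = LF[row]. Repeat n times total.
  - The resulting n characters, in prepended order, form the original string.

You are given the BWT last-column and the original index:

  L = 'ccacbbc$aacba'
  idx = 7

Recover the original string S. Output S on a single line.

Answer: bcbbaccacaac$

Derivation:
LF mapping: 8 9 1 10 5 6 11 0 2 3 12 7 4
Walk LF starting at row 7, prepending L[row]:
  step 1: row=7, L[7]='$', prepend. Next row=LF[7]=0
  step 2: row=0, L[0]='c', prepend. Next row=LF[0]=8
  step 3: row=8, L[8]='a', prepend. Next row=LF[8]=2
  step 4: row=2, L[2]='a', prepend. Next row=LF[2]=1
  step 5: row=1, L[1]='c', prepend. Next row=LF[1]=9
  step 6: row=9, L[9]='a', prepend. Next row=LF[9]=3
  step 7: row=3, L[3]='c', prepend. Next row=LF[3]=10
  step 8: row=10, L[10]='c', prepend. Next row=LF[10]=12
  step 9: row=12, L[12]='a', prepend. Next row=LF[12]=4
  step 10: row=4, L[4]='b', prepend. Next row=LF[4]=5
  step 11: row=5, L[5]='b', prepend. Next row=LF[5]=6
  step 12: row=6, L[6]='c', prepend. Next row=LF[6]=11
  step 13: row=11, L[11]='b', prepend. Next row=LF[11]=7
Reversed output: bcbbaccacaac$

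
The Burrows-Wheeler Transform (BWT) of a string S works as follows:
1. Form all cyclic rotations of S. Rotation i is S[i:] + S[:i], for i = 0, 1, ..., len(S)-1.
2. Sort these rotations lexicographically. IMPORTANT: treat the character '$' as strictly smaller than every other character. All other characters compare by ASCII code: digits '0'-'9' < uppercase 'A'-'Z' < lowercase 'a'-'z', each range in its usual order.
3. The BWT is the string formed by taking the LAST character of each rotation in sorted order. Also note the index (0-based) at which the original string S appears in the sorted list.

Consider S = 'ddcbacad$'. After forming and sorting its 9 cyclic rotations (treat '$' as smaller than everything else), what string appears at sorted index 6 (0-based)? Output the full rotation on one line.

Answer: d$ddcbaca

Derivation:
All 9 rotations (rotation i = S[i:]+S[:i]):
  rot[0] = ddcbacad$
  rot[1] = dcbacad$d
  rot[2] = cbacad$dd
  rot[3] = bacad$ddc
  rot[4] = acad$ddcb
  rot[5] = cad$ddcba
  rot[6] = ad$ddcbac
  rot[7] = d$ddcbaca
  rot[8] = $ddcbacad
Sorted (with $ < everything):
  sorted[0] = $ddcbacad
  sorted[1] = acad$ddcb
  sorted[2] = ad$ddcbac
  sorted[3] = bacad$ddc
  sorted[4] = cad$ddcba
  sorted[5] = cbacad$dd
  sorted[6] = d$ddcbaca
  sorted[7] = dcbacad$d
  sorted[8] = ddcbacad$
sorted[6] = d$ddcbaca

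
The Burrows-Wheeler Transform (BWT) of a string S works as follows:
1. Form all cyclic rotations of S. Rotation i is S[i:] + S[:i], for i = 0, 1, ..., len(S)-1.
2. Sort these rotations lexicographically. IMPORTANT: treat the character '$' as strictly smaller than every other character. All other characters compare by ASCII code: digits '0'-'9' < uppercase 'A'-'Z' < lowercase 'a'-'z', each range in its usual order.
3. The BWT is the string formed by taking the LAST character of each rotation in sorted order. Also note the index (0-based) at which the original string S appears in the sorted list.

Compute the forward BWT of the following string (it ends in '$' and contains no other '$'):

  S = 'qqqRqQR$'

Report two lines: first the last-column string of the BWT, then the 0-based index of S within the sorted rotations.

All 8 rotations (rotation i = S[i:]+S[:i]):
  rot[0] = qqqRqQR$
  rot[1] = qqRqQR$q
  rot[2] = qRqQR$qq
  rot[3] = RqQR$qqq
  rot[4] = qQR$qqqR
  rot[5] = QR$qqqRq
  rot[6] = R$qqqRqQ
  rot[7] = $qqqRqQR
Sorted (with $ < everything):
  sorted[0] = $qqqRqQR  (last char: 'R')
  sorted[1] = QR$qqqRq  (last char: 'q')
  sorted[2] = R$qqqRqQ  (last char: 'Q')
  sorted[3] = RqQR$qqq  (last char: 'q')
  sorted[4] = qQR$qqqR  (last char: 'R')
  sorted[5] = qRqQR$qq  (last char: 'q')
  sorted[6] = qqRqQR$q  (last char: 'q')
  sorted[7] = qqqRqQR$  (last char: '$')
Last column: RqQqRqq$
Original string S is at sorted index 7

Answer: RqQqRqq$
7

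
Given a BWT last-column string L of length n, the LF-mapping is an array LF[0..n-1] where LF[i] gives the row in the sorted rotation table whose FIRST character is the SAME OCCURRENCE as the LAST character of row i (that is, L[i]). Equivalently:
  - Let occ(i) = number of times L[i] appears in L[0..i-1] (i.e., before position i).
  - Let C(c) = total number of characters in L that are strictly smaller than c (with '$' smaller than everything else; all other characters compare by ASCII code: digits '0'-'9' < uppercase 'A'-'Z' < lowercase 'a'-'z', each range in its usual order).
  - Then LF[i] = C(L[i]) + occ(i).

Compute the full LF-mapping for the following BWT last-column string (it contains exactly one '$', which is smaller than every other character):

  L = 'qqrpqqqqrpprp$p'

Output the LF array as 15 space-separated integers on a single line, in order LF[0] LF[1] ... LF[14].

Answer: 6 7 12 1 8 9 10 11 13 2 3 14 4 0 5

Derivation:
Char counts: '$':1, 'p':5, 'q':6, 'r':3
C (first-col start): C('$')=0, C('p')=1, C('q')=6, C('r')=12
L[0]='q': occ=0, LF[0]=C('q')+0=6+0=6
L[1]='q': occ=1, LF[1]=C('q')+1=6+1=7
L[2]='r': occ=0, LF[2]=C('r')+0=12+0=12
L[3]='p': occ=0, LF[3]=C('p')+0=1+0=1
L[4]='q': occ=2, LF[4]=C('q')+2=6+2=8
L[5]='q': occ=3, LF[5]=C('q')+3=6+3=9
L[6]='q': occ=4, LF[6]=C('q')+4=6+4=10
L[7]='q': occ=5, LF[7]=C('q')+5=6+5=11
L[8]='r': occ=1, LF[8]=C('r')+1=12+1=13
L[9]='p': occ=1, LF[9]=C('p')+1=1+1=2
L[10]='p': occ=2, LF[10]=C('p')+2=1+2=3
L[11]='r': occ=2, LF[11]=C('r')+2=12+2=14
L[12]='p': occ=3, LF[12]=C('p')+3=1+3=4
L[13]='$': occ=0, LF[13]=C('$')+0=0+0=0
L[14]='p': occ=4, LF[14]=C('p')+4=1+4=5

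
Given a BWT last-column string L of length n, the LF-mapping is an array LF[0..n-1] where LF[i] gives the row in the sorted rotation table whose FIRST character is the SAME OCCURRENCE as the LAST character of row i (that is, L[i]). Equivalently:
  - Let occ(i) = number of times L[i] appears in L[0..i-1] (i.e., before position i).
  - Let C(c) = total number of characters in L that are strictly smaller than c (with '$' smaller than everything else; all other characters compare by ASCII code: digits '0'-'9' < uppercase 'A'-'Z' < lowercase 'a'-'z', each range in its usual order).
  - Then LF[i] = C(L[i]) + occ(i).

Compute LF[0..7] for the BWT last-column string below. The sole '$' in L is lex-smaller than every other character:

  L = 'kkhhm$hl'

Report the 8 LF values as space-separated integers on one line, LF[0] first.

Char counts: '$':1, 'h':3, 'k':2, 'l':1, 'm':1
C (first-col start): C('$')=0, C('h')=1, C('k')=4, C('l')=6, C('m')=7
L[0]='k': occ=0, LF[0]=C('k')+0=4+0=4
L[1]='k': occ=1, LF[1]=C('k')+1=4+1=5
L[2]='h': occ=0, LF[2]=C('h')+0=1+0=1
L[3]='h': occ=1, LF[3]=C('h')+1=1+1=2
L[4]='m': occ=0, LF[4]=C('m')+0=7+0=7
L[5]='$': occ=0, LF[5]=C('$')+0=0+0=0
L[6]='h': occ=2, LF[6]=C('h')+2=1+2=3
L[7]='l': occ=0, LF[7]=C('l')+0=6+0=6

Answer: 4 5 1 2 7 0 3 6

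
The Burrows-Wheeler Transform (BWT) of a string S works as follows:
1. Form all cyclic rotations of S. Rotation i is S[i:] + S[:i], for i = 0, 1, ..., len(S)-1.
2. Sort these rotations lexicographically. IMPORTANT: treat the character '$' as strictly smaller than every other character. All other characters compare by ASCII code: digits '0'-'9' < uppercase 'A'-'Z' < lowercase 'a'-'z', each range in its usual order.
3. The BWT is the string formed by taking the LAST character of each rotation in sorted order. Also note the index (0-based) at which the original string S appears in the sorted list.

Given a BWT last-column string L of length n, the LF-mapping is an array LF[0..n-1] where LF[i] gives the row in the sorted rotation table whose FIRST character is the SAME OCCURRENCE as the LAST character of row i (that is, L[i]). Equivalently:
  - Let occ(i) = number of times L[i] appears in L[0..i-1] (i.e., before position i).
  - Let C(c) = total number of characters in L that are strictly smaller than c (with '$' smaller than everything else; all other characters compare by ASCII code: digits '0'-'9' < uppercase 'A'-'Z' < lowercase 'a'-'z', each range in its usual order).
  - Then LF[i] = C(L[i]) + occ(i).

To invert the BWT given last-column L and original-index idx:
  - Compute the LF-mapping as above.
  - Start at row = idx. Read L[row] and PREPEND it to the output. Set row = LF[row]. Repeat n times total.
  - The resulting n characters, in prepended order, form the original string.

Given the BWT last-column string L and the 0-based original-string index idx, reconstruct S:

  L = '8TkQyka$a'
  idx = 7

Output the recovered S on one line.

LF mapping: 1 3 6 2 8 7 4 0 5
Walk LF starting at row 7, prepending L[row]:
  step 1: row=7, L[7]='$', prepend. Next row=LF[7]=0
  step 2: row=0, L[0]='8', prepend. Next row=LF[0]=1
  step 3: row=1, L[1]='T', prepend. Next row=LF[1]=3
  step 4: row=3, L[3]='Q', prepend. Next row=LF[3]=2
  step 5: row=2, L[2]='k', prepend. Next row=LF[2]=6
  step 6: row=6, L[6]='a', prepend. Next row=LF[6]=4
  step 7: row=4, L[4]='y', prepend. Next row=LF[4]=8
  step 8: row=8, L[8]='a', prepend. Next row=LF[8]=5
  step 9: row=5, L[5]='k', prepend. Next row=LF[5]=7
Reversed output: kayakQT8$

Answer: kayakQT8$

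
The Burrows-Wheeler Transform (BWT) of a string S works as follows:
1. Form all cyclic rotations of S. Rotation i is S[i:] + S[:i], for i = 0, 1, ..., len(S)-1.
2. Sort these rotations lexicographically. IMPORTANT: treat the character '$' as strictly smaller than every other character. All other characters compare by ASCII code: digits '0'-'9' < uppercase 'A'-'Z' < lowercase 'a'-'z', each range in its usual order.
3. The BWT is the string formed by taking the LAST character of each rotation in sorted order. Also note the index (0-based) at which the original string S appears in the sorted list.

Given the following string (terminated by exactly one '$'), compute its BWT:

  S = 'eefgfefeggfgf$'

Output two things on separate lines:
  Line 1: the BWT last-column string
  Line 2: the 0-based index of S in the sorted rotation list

Answer: f$fefggegeffge
1

Derivation:
All 14 rotations (rotation i = S[i:]+S[:i]):
  rot[0] = eefgfefeggfgf$
  rot[1] = efgfefeggfgf$e
  rot[2] = fgfefeggfgf$ee
  rot[3] = gfefeggfgf$eef
  rot[4] = fefeggfgf$eefg
  rot[5] = efeggfgf$eefgf
  rot[6] = feggfgf$eefgfe
  rot[7] = eggfgf$eefgfef
  rot[8] = ggfgf$eefgfefe
  rot[9] = gfgf$eefgfefeg
  rot[10] = fgf$eefgfefegg
  rot[11] = gf$eefgfefeggf
  rot[12] = f$eefgfefeggfg
  rot[13] = $eefgfefeggfgf
Sorted (with $ < everything):
  sorted[0] = $eefgfefeggfgf  (last char: 'f')
  sorted[1] = eefgfefeggfgf$  (last char: '$')
  sorted[2] = efeggfgf$eefgf  (last char: 'f')
  sorted[3] = efgfefeggfgf$e  (last char: 'e')
  sorted[4] = eggfgf$eefgfef  (last char: 'f')
  sorted[5] = f$eefgfefeggfg  (last char: 'g')
  sorted[6] = fefeggfgf$eefg  (last char: 'g')
  sorted[7] = feggfgf$eefgfe  (last char: 'e')
  sorted[8] = fgf$eefgfefegg  (last char: 'g')
  sorted[9] = fgfefeggfgf$ee  (last char: 'e')
  sorted[10] = gf$eefgfefeggf  (last char: 'f')
  sorted[11] = gfefeggfgf$eef  (last char: 'f')
  sorted[12] = gfgf$eefgfefeg  (last char: 'g')
  sorted[13] = ggfgf$eefgfefe  (last char: 'e')
Last column: f$fefggegeffge
Original string S is at sorted index 1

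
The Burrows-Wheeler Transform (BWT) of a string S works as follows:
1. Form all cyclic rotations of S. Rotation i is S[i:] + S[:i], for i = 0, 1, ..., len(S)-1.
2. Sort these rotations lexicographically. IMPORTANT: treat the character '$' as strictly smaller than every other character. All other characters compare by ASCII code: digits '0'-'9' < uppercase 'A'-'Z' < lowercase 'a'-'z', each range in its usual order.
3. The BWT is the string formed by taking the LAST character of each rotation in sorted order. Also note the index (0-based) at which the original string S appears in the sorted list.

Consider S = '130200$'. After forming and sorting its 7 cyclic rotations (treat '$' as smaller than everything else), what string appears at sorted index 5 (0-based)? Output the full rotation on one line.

Answer: 200$130

Derivation:
All 7 rotations (rotation i = S[i:]+S[:i]):
  rot[0] = 130200$
  rot[1] = 30200$1
  rot[2] = 0200$13
  rot[3] = 200$130
  rot[4] = 00$1302
  rot[5] = 0$13020
  rot[6] = $130200
Sorted (with $ < everything):
  sorted[0] = $130200
  sorted[1] = 0$13020
  sorted[2] = 00$1302
  sorted[3] = 0200$13
  sorted[4] = 130200$
  sorted[5] = 200$130
  sorted[6] = 30200$1
sorted[5] = 200$130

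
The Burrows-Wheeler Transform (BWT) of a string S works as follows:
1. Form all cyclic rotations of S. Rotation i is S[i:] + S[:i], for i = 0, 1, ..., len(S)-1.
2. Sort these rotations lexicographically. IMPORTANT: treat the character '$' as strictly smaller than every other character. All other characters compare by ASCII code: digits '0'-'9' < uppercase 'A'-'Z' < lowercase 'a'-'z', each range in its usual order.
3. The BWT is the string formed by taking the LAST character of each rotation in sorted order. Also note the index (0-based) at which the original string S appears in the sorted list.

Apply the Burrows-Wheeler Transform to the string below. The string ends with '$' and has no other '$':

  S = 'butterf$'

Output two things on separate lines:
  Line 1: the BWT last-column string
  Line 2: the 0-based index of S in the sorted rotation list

Answer: f$tretub
1

Derivation:
All 8 rotations (rotation i = S[i:]+S[:i]):
  rot[0] = butterf$
  rot[1] = utterf$b
  rot[2] = tterf$bu
  rot[3] = terf$but
  rot[4] = erf$butt
  rot[5] = rf$butte
  rot[6] = f$butter
  rot[7] = $butterf
Sorted (with $ < everything):
  sorted[0] = $butterf  (last char: 'f')
  sorted[1] = butterf$  (last char: '$')
  sorted[2] = erf$butt  (last char: 't')
  sorted[3] = f$butter  (last char: 'r')
  sorted[4] = rf$butte  (last char: 'e')
  sorted[5] = terf$but  (last char: 't')
  sorted[6] = tterf$bu  (last char: 'u')
  sorted[7] = utterf$b  (last char: 'b')
Last column: f$tretub
Original string S is at sorted index 1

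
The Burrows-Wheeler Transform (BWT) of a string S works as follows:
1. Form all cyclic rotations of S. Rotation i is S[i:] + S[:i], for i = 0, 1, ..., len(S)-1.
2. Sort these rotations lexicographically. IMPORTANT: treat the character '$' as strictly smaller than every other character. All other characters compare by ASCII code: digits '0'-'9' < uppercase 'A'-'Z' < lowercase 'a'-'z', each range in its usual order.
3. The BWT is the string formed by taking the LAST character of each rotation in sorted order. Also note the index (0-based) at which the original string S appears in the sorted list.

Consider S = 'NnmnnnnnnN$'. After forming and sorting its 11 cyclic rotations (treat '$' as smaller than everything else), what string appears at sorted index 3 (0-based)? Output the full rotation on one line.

Answer: mnnnnnnN$Nn

Derivation:
All 11 rotations (rotation i = S[i:]+S[:i]):
  rot[0] = NnmnnnnnnN$
  rot[1] = nmnnnnnnN$N
  rot[2] = mnnnnnnN$Nn
  rot[3] = nnnnnnN$Nnm
  rot[4] = nnnnnN$Nnmn
  rot[5] = nnnnN$Nnmnn
  rot[6] = nnnN$Nnmnnn
  rot[7] = nnN$Nnmnnnn
  rot[8] = nN$Nnmnnnnn
  rot[9] = N$Nnmnnnnnn
  rot[10] = $NnmnnnnnnN
Sorted (with $ < everything):
  sorted[0] = $NnmnnnnnnN
  sorted[1] = N$Nnmnnnnnn
  sorted[2] = NnmnnnnnnN$
  sorted[3] = mnnnnnnN$Nn
  sorted[4] = nN$Nnmnnnnn
  sorted[5] = nmnnnnnnN$N
  sorted[6] = nnN$Nnmnnnn
  sorted[7] = nnnN$Nnmnnn
  sorted[8] = nnnnN$Nnmnn
  sorted[9] = nnnnnN$Nnmn
  sorted[10] = nnnnnnN$Nnm
sorted[3] = mnnnnnnN$Nn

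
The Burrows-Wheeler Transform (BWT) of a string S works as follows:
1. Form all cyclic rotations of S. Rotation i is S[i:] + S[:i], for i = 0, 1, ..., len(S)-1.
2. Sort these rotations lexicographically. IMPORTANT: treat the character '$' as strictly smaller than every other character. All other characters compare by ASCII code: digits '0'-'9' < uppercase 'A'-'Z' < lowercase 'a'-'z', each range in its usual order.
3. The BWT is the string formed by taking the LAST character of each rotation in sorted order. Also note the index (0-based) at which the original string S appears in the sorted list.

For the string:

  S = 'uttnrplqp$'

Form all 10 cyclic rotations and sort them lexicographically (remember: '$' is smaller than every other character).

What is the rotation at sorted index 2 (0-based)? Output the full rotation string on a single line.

All 10 rotations (rotation i = S[i:]+S[:i]):
  rot[0] = uttnrplqp$
  rot[1] = ttnrplqp$u
  rot[2] = tnrplqp$ut
  rot[3] = nrplqp$utt
  rot[4] = rplqp$uttn
  rot[5] = plqp$uttnr
  rot[6] = lqp$uttnrp
  rot[7] = qp$uttnrpl
  rot[8] = p$uttnrplq
  rot[9] = $uttnrplqp
Sorted (with $ < everything):
  sorted[0] = $uttnrplqp
  sorted[1] = lqp$uttnrp
  sorted[2] = nrplqp$utt
  sorted[3] = p$uttnrplq
  sorted[4] = plqp$uttnr
  sorted[5] = qp$uttnrpl
  sorted[6] = rplqp$uttn
  sorted[7] = tnrplqp$ut
  sorted[8] = ttnrplqp$u
  sorted[9] = uttnrplqp$
sorted[2] = nrplqp$utt

Answer: nrplqp$utt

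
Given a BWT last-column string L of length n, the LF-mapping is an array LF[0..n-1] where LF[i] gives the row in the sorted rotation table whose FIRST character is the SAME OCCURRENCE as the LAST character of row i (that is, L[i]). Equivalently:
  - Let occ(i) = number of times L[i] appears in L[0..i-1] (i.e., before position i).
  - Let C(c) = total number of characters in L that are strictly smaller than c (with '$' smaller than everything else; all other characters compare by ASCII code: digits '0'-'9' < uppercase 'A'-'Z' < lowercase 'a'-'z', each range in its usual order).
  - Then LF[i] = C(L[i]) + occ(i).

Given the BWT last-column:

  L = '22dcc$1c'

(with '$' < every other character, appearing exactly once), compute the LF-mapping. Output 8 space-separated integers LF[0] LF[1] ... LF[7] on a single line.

Answer: 2 3 7 4 5 0 1 6

Derivation:
Char counts: '$':1, '1':1, '2':2, 'c':3, 'd':1
C (first-col start): C('$')=0, C('1')=1, C('2')=2, C('c')=4, C('d')=7
L[0]='2': occ=0, LF[0]=C('2')+0=2+0=2
L[1]='2': occ=1, LF[1]=C('2')+1=2+1=3
L[2]='d': occ=0, LF[2]=C('d')+0=7+0=7
L[3]='c': occ=0, LF[3]=C('c')+0=4+0=4
L[4]='c': occ=1, LF[4]=C('c')+1=4+1=5
L[5]='$': occ=0, LF[5]=C('$')+0=0+0=0
L[6]='1': occ=0, LF[6]=C('1')+0=1+0=1
L[7]='c': occ=2, LF[7]=C('c')+2=4+2=6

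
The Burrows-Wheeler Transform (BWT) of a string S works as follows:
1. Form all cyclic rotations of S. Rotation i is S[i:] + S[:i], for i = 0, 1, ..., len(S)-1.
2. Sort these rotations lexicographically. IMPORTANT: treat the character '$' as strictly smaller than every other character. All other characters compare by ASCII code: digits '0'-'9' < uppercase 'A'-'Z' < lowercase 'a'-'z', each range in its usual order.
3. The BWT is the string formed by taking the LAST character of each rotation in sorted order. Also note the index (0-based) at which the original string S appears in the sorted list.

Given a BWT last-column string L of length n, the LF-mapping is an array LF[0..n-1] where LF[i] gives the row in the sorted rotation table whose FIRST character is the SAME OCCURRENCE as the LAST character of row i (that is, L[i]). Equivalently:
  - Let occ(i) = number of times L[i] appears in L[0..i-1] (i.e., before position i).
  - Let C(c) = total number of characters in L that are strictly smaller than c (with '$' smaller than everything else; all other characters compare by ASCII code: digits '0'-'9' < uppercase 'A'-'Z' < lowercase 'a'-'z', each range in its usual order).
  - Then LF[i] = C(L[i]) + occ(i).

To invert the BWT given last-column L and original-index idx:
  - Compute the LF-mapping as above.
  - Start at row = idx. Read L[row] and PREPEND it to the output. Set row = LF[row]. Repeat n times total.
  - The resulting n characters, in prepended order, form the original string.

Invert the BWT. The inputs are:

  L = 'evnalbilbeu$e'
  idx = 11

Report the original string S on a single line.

LF mapping: 4 12 10 1 8 2 7 9 3 5 11 0 6
Walk LF starting at row 11, prepending L[row]:
  step 1: row=11, L[11]='$', prepend. Next row=LF[11]=0
  step 2: row=0, L[0]='e', prepend. Next row=LF[0]=4
  step 3: row=4, L[4]='l', prepend. Next row=LF[4]=8
  step 4: row=8, L[8]='b', prepend. Next row=LF[8]=3
  step 5: row=3, L[3]='a', prepend. Next row=LF[3]=1
  step 6: row=1, L[1]='v', prepend. Next row=LF[1]=12
  step 7: row=12, L[12]='e', prepend. Next row=LF[12]=6
  step 8: row=6, L[6]='i', prepend. Next row=LF[6]=7
  step 9: row=7, L[7]='l', prepend. Next row=LF[7]=9
  step 10: row=9, L[9]='e', prepend. Next row=LF[9]=5
  step 11: row=5, L[5]='b', prepend. Next row=LF[5]=2
  step 12: row=2, L[2]='n', prepend. Next row=LF[2]=10
  step 13: row=10, L[10]='u', prepend. Next row=LF[10]=11
Reversed output: unbelievable$

Answer: unbelievable$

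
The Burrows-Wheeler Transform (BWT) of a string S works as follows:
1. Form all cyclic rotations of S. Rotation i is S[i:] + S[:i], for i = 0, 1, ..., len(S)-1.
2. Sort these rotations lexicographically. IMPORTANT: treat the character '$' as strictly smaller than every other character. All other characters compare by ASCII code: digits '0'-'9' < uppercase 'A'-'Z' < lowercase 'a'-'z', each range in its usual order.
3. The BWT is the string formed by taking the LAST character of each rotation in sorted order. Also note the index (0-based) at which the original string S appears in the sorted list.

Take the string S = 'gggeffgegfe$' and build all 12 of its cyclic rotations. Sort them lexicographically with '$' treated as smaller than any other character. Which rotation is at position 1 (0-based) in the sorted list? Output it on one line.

Answer: e$gggeffgegf

Derivation:
All 12 rotations (rotation i = S[i:]+S[:i]):
  rot[0] = gggeffgegfe$
  rot[1] = ggeffgegfe$g
  rot[2] = geffgegfe$gg
  rot[3] = effgegfe$ggg
  rot[4] = ffgegfe$ggge
  rot[5] = fgegfe$gggef
  rot[6] = gegfe$gggeff
  rot[7] = egfe$gggeffg
  rot[8] = gfe$gggeffge
  rot[9] = fe$gggeffgeg
  rot[10] = e$gggeffgegf
  rot[11] = $gggeffgegfe
Sorted (with $ < everything):
  sorted[0] = $gggeffgegfe
  sorted[1] = e$gggeffgegf
  sorted[2] = effgegfe$ggg
  sorted[3] = egfe$gggeffg
  sorted[4] = fe$gggeffgeg
  sorted[5] = ffgegfe$ggge
  sorted[6] = fgegfe$gggef
  sorted[7] = geffgegfe$gg
  sorted[8] = gegfe$gggeff
  sorted[9] = gfe$gggeffge
  sorted[10] = ggeffgegfe$g
  sorted[11] = gggeffgegfe$
sorted[1] = e$gggeffgegf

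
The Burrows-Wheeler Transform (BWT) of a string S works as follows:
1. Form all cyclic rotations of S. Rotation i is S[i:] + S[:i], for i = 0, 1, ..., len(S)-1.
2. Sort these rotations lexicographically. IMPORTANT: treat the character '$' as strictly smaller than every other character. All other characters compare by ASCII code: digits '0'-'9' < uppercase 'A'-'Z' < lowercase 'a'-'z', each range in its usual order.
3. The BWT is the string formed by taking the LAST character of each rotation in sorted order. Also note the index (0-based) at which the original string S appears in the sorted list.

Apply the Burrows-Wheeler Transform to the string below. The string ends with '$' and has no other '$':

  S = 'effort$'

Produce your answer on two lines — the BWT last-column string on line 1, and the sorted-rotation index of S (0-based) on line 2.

Answer: t$effor
1

Derivation:
All 7 rotations (rotation i = S[i:]+S[:i]):
  rot[0] = effort$
  rot[1] = ffort$e
  rot[2] = fort$ef
  rot[3] = ort$eff
  rot[4] = rt$effo
  rot[5] = t$effor
  rot[6] = $effort
Sorted (with $ < everything):
  sorted[0] = $effort  (last char: 't')
  sorted[1] = effort$  (last char: '$')
  sorted[2] = ffort$e  (last char: 'e')
  sorted[3] = fort$ef  (last char: 'f')
  sorted[4] = ort$eff  (last char: 'f')
  sorted[5] = rt$effo  (last char: 'o')
  sorted[6] = t$effor  (last char: 'r')
Last column: t$effor
Original string S is at sorted index 1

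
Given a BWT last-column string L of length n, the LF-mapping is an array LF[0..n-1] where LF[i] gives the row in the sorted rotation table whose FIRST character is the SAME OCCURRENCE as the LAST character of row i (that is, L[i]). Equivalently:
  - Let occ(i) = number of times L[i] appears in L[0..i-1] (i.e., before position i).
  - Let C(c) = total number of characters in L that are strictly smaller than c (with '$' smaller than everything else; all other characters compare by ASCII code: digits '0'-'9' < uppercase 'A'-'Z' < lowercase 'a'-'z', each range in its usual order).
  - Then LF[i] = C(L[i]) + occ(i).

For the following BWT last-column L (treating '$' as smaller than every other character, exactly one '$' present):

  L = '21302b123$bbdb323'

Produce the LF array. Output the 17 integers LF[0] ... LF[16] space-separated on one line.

Answer: 4 2 8 1 5 12 3 6 9 0 13 14 16 15 10 7 11

Derivation:
Char counts: '$':1, '0':1, '1':2, '2':4, '3':4, 'b':4, 'd':1
C (first-col start): C('$')=0, C('0')=1, C('1')=2, C('2')=4, C('3')=8, C('b')=12, C('d')=16
L[0]='2': occ=0, LF[0]=C('2')+0=4+0=4
L[1]='1': occ=0, LF[1]=C('1')+0=2+0=2
L[2]='3': occ=0, LF[2]=C('3')+0=8+0=8
L[3]='0': occ=0, LF[3]=C('0')+0=1+0=1
L[4]='2': occ=1, LF[4]=C('2')+1=4+1=5
L[5]='b': occ=0, LF[5]=C('b')+0=12+0=12
L[6]='1': occ=1, LF[6]=C('1')+1=2+1=3
L[7]='2': occ=2, LF[7]=C('2')+2=4+2=6
L[8]='3': occ=1, LF[8]=C('3')+1=8+1=9
L[9]='$': occ=0, LF[9]=C('$')+0=0+0=0
L[10]='b': occ=1, LF[10]=C('b')+1=12+1=13
L[11]='b': occ=2, LF[11]=C('b')+2=12+2=14
L[12]='d': occ=0, LF[12]=C('d')+0=16+0=16
L[13]='b': occ=3, LF[13]=C('b')+3=12+3=15
L[14]='3': occ=2, LF[14]=C('3')+2=8+2=10
L[15]='2': occ=3, LF[15]=C('2')+3=4+3=7
L[16]='3': occ=3, LF[16]=C('3')+3=8+3=11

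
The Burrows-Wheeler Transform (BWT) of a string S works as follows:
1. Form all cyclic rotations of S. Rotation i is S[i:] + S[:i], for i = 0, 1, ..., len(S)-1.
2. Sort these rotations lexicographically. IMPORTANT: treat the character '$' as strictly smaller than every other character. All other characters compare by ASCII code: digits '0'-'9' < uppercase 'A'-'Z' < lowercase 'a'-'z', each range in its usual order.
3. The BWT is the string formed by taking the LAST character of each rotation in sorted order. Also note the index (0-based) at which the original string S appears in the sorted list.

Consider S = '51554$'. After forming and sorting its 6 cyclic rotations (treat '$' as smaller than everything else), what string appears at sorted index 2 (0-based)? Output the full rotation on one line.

Answer: 4$5155

Derivation:
All 6 rotations (rotation i = S[i:]+S[:i]):
  rot[0] = 51554$
  rot[1] = 1554$5
  rot[2] = 554$51
  rot[3] = 54$515
  rot[4] = 4$5155
  rot[5] = $51554
Sorted (with $ < everything):
  sorted[0] = $51554
  sorted[1] = 1554$5
  sorted[2] = 4$5155
  sorted[3] = 51554$
  sorted[4] = 54$515
  sorted[5] = 554$51
sorted[2] = 4$5155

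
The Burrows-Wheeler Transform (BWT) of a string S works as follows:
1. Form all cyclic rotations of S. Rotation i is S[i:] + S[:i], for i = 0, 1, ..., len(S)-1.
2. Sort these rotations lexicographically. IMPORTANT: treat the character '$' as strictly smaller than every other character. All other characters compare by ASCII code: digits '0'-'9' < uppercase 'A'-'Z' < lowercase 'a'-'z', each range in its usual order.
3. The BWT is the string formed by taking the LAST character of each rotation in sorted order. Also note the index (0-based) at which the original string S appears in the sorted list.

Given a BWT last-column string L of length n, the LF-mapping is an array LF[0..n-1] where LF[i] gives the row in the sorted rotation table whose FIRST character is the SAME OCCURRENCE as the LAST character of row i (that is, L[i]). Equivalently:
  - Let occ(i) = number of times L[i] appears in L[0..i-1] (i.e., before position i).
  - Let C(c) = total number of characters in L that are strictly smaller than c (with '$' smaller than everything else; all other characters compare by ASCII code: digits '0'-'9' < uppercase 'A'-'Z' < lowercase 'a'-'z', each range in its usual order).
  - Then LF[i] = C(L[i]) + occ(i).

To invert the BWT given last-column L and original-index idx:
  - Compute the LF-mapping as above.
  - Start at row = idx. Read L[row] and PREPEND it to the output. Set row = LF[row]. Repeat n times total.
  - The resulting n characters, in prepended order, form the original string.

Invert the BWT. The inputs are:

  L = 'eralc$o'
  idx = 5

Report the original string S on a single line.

Answer: oracle$

Derivation:
LF mapping: 3 6 1 4 2 0 5
Walk LF starting at row 5, prepending L[row]:
  step 1: row=5, L[5]='$', prepend. Next row=LF[5]=0
  step 2: row=0, L[0]='e', prepend. Next row=LF[0]=3
  step 3: row=3, L[3]='l', prepend. Next row=LF[3]=4
  step 4: row=4, L[4]='c', prepend. Next row=LF[4]=2
  step 5: row=2, L[2]='a', prepend. Next row=LF[2]=1
  step 6: row=1, L[1]='r', prepend. Next row=LF[1]=6
  step 7: row=6, L[6]='o', prepend. Next row=LF[6]=5
Reversed output: oracle$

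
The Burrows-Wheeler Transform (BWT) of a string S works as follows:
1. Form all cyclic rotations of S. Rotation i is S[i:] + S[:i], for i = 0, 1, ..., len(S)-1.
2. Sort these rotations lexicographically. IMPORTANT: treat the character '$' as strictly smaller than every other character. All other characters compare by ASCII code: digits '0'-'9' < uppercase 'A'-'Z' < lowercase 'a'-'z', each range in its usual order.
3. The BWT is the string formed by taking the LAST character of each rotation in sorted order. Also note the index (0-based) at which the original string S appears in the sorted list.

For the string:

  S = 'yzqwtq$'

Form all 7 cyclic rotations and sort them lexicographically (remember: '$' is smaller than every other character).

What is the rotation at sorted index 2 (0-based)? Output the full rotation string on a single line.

Answer: qwtq$yz

Derivation:
All 7 rotations (rotation i = S[i:]+S[:i]):
  rot[0] = yzqwtq$
  rot[1] = zqwtq$y
  rot[2] = qwtq$yz
  rot[3] = wtq$yzq
  rot[4] = tq$yzqw
  rot[5] = q$yzqwt
  rot[6] = $yzqwtq
Sorted (with $ < everything):
  sorted[0] = $yzqwtq
  sorted[1] = q$yzqwt
  sorted[2] = qwtq$yz
  sorted[3] = tq$yzqw
  sorted[4] = wtq$yzq
  sorted[5] = yzqwtq$
  sorted[6] = zqwtq$y
sorted[2] = qwtq$yz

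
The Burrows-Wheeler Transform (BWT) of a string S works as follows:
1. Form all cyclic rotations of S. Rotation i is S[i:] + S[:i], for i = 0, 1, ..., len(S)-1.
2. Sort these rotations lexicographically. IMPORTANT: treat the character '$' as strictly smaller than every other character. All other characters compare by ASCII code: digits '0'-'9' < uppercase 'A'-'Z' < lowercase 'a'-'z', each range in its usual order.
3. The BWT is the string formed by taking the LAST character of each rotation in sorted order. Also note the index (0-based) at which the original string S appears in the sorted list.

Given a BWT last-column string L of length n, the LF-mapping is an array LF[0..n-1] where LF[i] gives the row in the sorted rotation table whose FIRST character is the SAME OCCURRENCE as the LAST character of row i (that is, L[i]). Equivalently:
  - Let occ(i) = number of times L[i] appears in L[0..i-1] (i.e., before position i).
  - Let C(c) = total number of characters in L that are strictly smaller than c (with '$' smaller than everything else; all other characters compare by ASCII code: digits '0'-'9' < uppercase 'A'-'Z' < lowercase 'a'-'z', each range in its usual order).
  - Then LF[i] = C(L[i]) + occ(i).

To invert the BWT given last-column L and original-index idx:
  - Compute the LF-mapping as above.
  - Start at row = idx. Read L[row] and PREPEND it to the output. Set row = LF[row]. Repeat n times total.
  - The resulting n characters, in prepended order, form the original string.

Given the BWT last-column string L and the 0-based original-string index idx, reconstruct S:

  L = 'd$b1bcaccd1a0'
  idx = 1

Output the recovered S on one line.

Answer: 0dcbab11ccad$

Derivation:
LF mapping: 11 0 6 2 7 8 4 9 10 12 3 5 1
Walk LF starting at row 1, prepending L[row]:
  step 1: row=1, L[1]='$', prepend. Next row=LF[1]=0
  step 2: row=0, L[0]='d', prepend. Next row=LF[0]=11
  step 3: row=11, L[11]='a', prepend. Next row=LF[11]=5
  step 4: row=5, L[5]='c', prepend. Next row=LF[5]=8
  step 5: row=8, L[8]='c', prepend. Next row=LF[8]=10
  step 6: row=10, L[10]='1', prepend. Next row=LF[10]=3
  step 7: row=3, L[3]='1', prepend. Next row=LF[3]=2
  step 8: row=2, L[2]='b', prepend. Next row=LF[2]=6
  step 9: row=6, L[6]='a', prepend. Next row=LF[6]=4
  step 10: row=4, L[4]='b', prepend. Next row=LF[4]=7
  step 11: row=7, L[7]='c', prepend. Next row=LF[7]=9
  step 12: row=9, L[9]='d', prepend. Next row=LF[9]=12
  step 13: row=12, L[12]='0', prepend. Next row=LF[12]=1
Reversed output: 0dcbab11ccad$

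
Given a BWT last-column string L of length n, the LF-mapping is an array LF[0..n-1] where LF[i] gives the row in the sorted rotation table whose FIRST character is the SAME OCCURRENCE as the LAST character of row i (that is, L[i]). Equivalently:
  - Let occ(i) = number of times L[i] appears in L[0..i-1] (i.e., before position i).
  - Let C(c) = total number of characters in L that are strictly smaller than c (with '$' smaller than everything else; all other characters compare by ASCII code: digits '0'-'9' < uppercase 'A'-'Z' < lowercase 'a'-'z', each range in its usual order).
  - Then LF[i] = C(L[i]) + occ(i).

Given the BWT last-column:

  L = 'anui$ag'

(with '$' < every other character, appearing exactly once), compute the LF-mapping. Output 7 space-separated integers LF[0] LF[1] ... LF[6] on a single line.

Answer: 1 5 6 4 0 2 3

Derivation:
Char counts: '$':1, 'a':2, 'g':1, 'i':1, 'n':1, 'u':1
C (first-col start): C('$')=0, C('a')=1, C('g')=3, C('i')=4, C('n')=5, C('u')=6
L[0]='a': occ=0, LF[0]=C('a')+0=1+0=1
L[1]='n': occ=0, LF[1]=C('n')+0=5+0=5
L[2]='u': occ=0, LF[2]=C('u')+0=6+0=6
L[3]='i': occ=0, LF[3]=C('i')+0=4+0=4
L[4]='$': occ=0, LF[4]=C('$')+0=0+0=0
L[5]='a': occ=1, LF[5]=C('a')+1=1+1=2
L[6]='g': occ=0, LF[6]=C('g')+0=3+0=3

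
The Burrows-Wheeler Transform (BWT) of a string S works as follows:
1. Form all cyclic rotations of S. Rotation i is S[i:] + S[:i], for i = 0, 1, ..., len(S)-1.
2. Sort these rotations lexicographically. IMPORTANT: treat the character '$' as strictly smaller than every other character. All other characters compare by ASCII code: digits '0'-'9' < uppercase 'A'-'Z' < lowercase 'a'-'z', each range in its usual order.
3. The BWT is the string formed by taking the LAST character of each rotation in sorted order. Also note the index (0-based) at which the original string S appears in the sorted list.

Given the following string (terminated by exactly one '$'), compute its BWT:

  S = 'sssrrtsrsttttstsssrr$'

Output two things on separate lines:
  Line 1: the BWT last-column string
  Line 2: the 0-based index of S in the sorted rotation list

All 21 rotations (rotation i = S[i:]+S[:i]):
  rot[0] = sssrrtsrsttttstsssrr$
  rot[1] = ssrrtsrsttttstsssrr$s
  rot[2] = srrtsrsttttstsssrr$ss
  rot[3] = rrtsrsttttstsssrr$sss
  rot[4] = rtsrsttttstsssrr$sssr
  rot[5] = tsrsttttstsssrr$sssrr
  rot[6] = srsttttstsssrr$sssrrt
  rot[7] = rsttttstsssrr$sssrrts
  rot[8] = sttttstsssrr$sssrrtsr
  rot[9] = ttttstsssrr$sssrrtsrs
  rot[10] = tttstsssrr$sssrrtsrst
  rot[11] = ttstsssrr$sssrrtsrstt
  rot[12] = tstsssrr$sssrrtsrsttt
  rot[13] = stsssrr$sssrrtsrstttt
  rot[14] = tsssrr$sssrrtsrstttts
  rot[15] = sssrr$sssrrtsrsttttst
  rot[16] = ssrr$sssrrtsrsttttsts
  rot[17] = srr$sssrrtsrsttttstss
  rot[18] = rr$sssrrtsrsttttstsss
  rot[19] = r$sssrrtsrsttttstsssr
  rot[20] = $sssrrtsrsttttstsssrr
Sorted (with $ < everything):
  sorted[0] = $sssrrtsrsttttstsssrr  (last char: 'r')
  sorted[1] = r$sssrrtsrsttttstsssr  (last char: 'r')
  sorted[2] = rr$sssrrtsrsttttstsss  (last char: 's')
  sorted[3] = rrtsrsttttstsssrr$sss  (last char: 's')
  sorted[4] = rsttttstsssrr$sssrrts  (last char: 's')
  sorted[5] = rtsrsttttstsssrr$sssr  (last char: 'r')
  sorted[6] = srr$sssrrtsrsttttstss  (last char: 's')
  sorted[7] = srrtsrsttttstsssrr$ss  (last char: 's')
  sorted[8] = srsttttstsssrr$sssrrt  (last char: 't')
  sorted[9] = ssrr$sssrrtsrsttttsts  (last char: 's')
  sorted[10] = ssrrtsrsttttstsssrr$s  (last char: 's')
  sorted[11] = sssrr$sssrrtsrsttttst  (last char: 't')
  sorted[12] = sssrrtsrsttttstsssrr$  (last char: '$')
  sorted[13] = stsssrr$sssrrtsrstttt  (last char: 't')
  sorted[14] = sttttstsssrr$sssrrtsr  (last char: 'r')
  sorted[15] = tsrsttttstsssrr$sssrr  (last char: 'r')
  sorted[16] = tsssrr$sssrrtsrstttts  (last char: 's')
  sorted[17] = tstsssrr$sssrrtsrsttt  (last char: 't')
  sorted[18] = ttstsssrr$sssrrtsrstt  (last char: 't')
  sorted[19] = tttstsssrr$sssrrtsrst  (last char: 't')
  sorted[20] = ttttstsssrr$sssrrtsrs  (last char: 's')
Last column: rrsssrsstsst$trrsttts
Original string S is at sorted index 12

Answer: rrsssrsstsst$trrsttts
12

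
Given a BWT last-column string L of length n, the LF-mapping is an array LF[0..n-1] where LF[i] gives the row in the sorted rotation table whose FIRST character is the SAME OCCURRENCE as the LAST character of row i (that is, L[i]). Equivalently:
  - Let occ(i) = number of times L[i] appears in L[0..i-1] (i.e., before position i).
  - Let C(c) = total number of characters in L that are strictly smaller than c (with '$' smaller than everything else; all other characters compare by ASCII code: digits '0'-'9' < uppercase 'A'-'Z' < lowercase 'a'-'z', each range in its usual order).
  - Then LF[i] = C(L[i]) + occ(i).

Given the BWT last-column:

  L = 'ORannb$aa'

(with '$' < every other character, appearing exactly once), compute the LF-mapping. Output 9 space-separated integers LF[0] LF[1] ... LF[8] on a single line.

Answer: 1 2 3 7 8 6 0 4 5

Derivation:
Char counts: '$':1, 'O':1, 'R':1, 'a':3, 'b':1, 'n':2
C (first-col start): C('$')=0, C('O')=1, C('R')=2, C('a')=3, C('b')=6, C('n')=7
L[0]='O': occ=0, LF[0]=C('O')+0=1+0=1
L[1]='R': occ=0, LF[1]=C('R')+0=2+0=2
L[2]='a': occ=0, LF[2]=C('a')+0=3+0=3
L[3]='n': occ=0, LF[3]=C('n')+0=7+0=7
L[4]='n': occ=1, LF[4]=C('n')+1=7+1=8
L[5]='b': occ=0, LF[5]=C('b')+0=6+0=6
L[6]='$': occ=0, LF[6]=C('$')+0=0+0=0
L[7]='a': occ=1, LF[7]=C('a')+1=3+1=4
L[8]='a': occ=2, LF[8]=C('a')+2=3+2=5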